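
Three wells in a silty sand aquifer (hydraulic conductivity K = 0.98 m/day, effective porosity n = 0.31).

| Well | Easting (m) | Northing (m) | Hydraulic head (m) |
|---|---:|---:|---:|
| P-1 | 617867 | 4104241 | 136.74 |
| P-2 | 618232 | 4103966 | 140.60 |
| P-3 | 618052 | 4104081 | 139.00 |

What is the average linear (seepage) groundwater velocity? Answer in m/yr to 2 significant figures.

Differences from P-1: to P-2 (Δx, Δy, Δh) = (365, -275, +3.86); to P-3 = (185, -160, +2.26).
Solve a·Δx + b·Δy = Δh: det = 365·(-160) − 185·(-275) = -7525.
∂h/∂x = [(+3.86)·(-160) − (+2.26)·(-275)] / -7525 = -0.0005183
∂h/∂y = [365·(+2.26) − 185·(+3.86)] / -7525 = -0.01472
|∇h| = √(-0.0005183² + -0.01472²) = 0.01473
Seepage velocity v = K·i/n = 0.98 × 0.01473 / 0.31 = 0.04657 m/day = 17.01 m/yr.

17 m/yr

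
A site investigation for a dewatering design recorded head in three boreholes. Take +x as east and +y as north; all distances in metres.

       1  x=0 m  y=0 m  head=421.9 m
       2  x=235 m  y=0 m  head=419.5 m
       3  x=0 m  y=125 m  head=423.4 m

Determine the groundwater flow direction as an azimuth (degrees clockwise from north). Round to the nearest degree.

140°

∂h/∂x = (419.5 − 421.9) / (235 − 0) = -0.01021
∂h/∂y = (423.4 − 421.9) / (125 − 0) = +0.01200
Flow direction (−∇h) has components (+0.01021 E, -0.01200 N).
Azimuth = atan2(E, N) = atan2(+0.01021, -0.01200) = 139.6° ≈ 140°.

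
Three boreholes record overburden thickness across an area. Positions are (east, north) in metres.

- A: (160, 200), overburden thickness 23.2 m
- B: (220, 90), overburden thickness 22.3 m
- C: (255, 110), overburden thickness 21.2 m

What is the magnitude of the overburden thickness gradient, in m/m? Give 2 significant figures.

Three-point gradient (reference A): Δ to B = (60, -110, -0.9), Δ to C = (95, -90, -2.0).
∂d/∂x = -0.02752, ∂d/∂y = -0.006832 (det = 5050).
|∇f| = √(-0.02752² + -0.006832²) = 0.02836 m/m

0.028 m/m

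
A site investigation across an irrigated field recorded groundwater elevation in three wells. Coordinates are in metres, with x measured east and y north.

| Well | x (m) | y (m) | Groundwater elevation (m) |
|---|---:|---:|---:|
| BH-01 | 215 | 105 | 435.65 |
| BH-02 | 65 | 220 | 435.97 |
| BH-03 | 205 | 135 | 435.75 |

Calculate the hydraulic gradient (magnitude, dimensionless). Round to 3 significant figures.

With h = a·x + b·y + c and BH-01 as origin, the differences give:
  (-150)·a + 115·b = +0.32
  (-10)·a + 30·b = +0.10
Eliminate b (×30 and ×115, subtract): -3350·a = -1.900 → a = ∂h/∂x = +0.0005672
Back-substitute: b = ∂h/∂y = +0.003522.
|∇h| = √(0.0005672² + 0.003522²) = 0.003567

0.00357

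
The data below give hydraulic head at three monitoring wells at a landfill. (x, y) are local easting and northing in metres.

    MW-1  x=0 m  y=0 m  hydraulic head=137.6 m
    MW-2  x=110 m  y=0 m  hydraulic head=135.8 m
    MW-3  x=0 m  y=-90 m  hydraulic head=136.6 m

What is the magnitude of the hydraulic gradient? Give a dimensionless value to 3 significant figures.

0.0198

∂h/∂x = (135.8 − 137.6) / (110 − 0) = -0.01636
∂h/∂y = (136.6 − 137.6) / (-90 − 0) = +0.01111
|∇h| = √(-0.01636² + 0.01111²) = 0.01978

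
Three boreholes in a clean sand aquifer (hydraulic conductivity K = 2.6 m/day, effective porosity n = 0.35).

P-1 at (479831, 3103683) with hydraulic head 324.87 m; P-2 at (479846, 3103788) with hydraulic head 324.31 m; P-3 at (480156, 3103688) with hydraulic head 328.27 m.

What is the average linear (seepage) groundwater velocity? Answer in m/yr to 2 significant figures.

34 m/yr

Taking P-1 as reference: P-2−P-1 = (15, 105, -0.56); P-3−P-1 = (325, 5, +3.40).
Solve a·Δx + b·Δy = Δh: det = 15·5 − 325·105 = -34050.
∂h/∂x = [(-0.56)·5 − (+3.40)·105] / -34050 = +0.01057
∂h/∂y = [15·(+3.40) − 325·(-0.56)] / -34050 = -0.006843
|∇h| = √(0.01057² + -0.006843²) = 0.01259
Seepage velocity v = K·i/n = 2.6 × 0.01259 / 0.35 = 0.09353 m/day = 34.16 m/yr.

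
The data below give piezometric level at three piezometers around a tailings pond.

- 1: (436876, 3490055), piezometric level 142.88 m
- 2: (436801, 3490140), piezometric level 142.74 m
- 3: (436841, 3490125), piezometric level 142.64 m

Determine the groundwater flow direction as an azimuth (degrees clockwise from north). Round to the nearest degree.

039°

Taking 1 as reference: 2−1 = (-75, 85, -0.14); 3−1 = (-35, 70, -0.24).
Determinant of the coordinate differences = (-75)·70 − (-35)·85 = -2275.
∂h/∂x = [(-0.14)·70 − (-0.24)·85] / -2275 = -0.004659
∂h/∂y = [(-75)·(-0.24) − (-35)·(-0.14)] / -2275 = -0.005758
Flow direction (−∇h) has components (+0.004659 E, +0.005758 N).
Azimuth = atan2(E, N) = atan2(+0.004659, +0.005758) = 39.0° ≈ 039°.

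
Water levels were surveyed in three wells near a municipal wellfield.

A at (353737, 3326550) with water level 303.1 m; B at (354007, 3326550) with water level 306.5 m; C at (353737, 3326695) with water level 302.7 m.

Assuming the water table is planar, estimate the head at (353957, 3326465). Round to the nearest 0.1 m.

∂h/∂x = (306.5 − 303.1) / (354007 − 353737) = +0.01259
∂h/∂y = (302.7 − 303.1) / (3326695 − 3326550) = -0.002759
h(353957, 3326465) = 303.1 + (+0.01259)·(220) + (-0.002759)·(-85) = 303.1 +2.770 +0.234 = 306.105 m.

306.1 m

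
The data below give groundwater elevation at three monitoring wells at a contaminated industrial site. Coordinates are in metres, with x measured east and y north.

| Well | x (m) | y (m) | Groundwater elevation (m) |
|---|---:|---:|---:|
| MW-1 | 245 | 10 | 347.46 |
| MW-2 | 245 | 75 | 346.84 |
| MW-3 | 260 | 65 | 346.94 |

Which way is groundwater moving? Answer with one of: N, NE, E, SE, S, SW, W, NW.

N

Three-point gradient (reference MW-1): Δ to MW-2 = (0, 65, -0.62), Δ to MW-3 = (15, 55, -0.52).
∂h/∂x = +0.0003077, ∂h/∂y = -0.009538 (det = -975).
Flow = −∇h = (-0.0003077 east, +0.009538 north), which points north.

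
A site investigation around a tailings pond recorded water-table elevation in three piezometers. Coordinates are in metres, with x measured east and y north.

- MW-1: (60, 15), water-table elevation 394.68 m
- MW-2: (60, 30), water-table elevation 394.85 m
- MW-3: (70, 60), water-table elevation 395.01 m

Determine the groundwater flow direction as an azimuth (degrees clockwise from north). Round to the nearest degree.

122°

Differences from MW-1: to MW-2 (Δx, Δy, Δh) = (0, 15, +0.17); to MW-3 = (10, 45, +0.33).
Solve a·Δx + b·Δy = Δh: det = 0·45 − 10·15 = -150.
∂h/∂x = [(+0.17)·45 − (+0.33)·15] / -150 = -0.01800
∂h/∂y = [0·(+0.33) − 10·(+0.17)] / -150 = +0.01133
Flow direction (−∇h) has components (+0.01800 E, -0.01133 N).
Azimuth = atan2(E, N) = atan2(+0.01800, -0.01133) = 122.2° ≈ 122°.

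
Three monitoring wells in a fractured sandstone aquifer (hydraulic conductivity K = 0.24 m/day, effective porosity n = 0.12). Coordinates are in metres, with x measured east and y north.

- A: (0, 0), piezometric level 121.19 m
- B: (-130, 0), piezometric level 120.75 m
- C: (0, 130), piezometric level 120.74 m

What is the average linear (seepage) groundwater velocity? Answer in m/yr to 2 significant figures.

3.5 m/yr

∂h/∂x = (120.75 − 121.19) / (-130 − 0) = +0.003385
∂h/∂y = (120.74 − 121.19) / (130 − 0) = -0.003462
|∇h| = √(0.003385² + -0.003462²) = 0.004842
Seepage velocity v = K·i/n = 0.24 × 0.004842 / 0.12 = 0.009684 m/day = 3.537 m/yr.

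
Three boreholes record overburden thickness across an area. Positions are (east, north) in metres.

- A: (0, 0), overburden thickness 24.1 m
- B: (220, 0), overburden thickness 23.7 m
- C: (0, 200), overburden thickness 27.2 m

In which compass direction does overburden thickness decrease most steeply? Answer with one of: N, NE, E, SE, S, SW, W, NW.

S

∂d/∂x = (23.7 − 24.1) / (220 − 0) = -0.001818
∂d/∂y = (27.2 − 24.1) / (200 − 0) = +0.01550
Steepest decrease is along −∇f = (+0.001818 E, -0.01550 N) → south.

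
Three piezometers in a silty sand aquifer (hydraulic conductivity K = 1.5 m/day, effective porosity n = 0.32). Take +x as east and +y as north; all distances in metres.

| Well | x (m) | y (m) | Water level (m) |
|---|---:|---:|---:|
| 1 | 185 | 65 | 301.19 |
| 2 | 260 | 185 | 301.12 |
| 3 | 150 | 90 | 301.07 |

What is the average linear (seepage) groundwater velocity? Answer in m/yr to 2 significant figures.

With h = a·x + b·y + c and 1 as origin, the differences give:
  75·a + 120·b = -0.07
  (-35)·a + 25·b = -0.12
Eliminate b (×25 and ×120, subtract): 6075·a = 12.650 → a = ∂h/∂x = +0.002082
Back-substitute: b = ∂h/∂y = -0.001885.
|∇h| = √(0.002082² + -0.001885²) = 0.002809
Seepage velocity v = K·i/n = 1.5 × 0.002809 / 0.32 = 0.01317 m/day = 4.81 m/yr.

4.8 m/yr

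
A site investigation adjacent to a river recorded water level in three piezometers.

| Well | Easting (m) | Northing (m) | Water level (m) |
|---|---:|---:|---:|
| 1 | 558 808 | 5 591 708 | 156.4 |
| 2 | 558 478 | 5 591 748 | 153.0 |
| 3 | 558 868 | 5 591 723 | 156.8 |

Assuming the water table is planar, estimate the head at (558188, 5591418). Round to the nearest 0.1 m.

Taking 1 as reference: 2−1 = (-330, 40, -3.4); 3−1 = (60, 15, +0.4).
Determinant of the coordinate differences = (-330)·15 − 60·40 = -7350.
∂h/∂x = [(-3.4)·15 − (+0.4)·40] / -7350 = +0.009116
∂h/∂y = [(-330)·(+0.4) − 60·(-3.4)] / -7350 = -0.009796
h(558188, 5591418) = 156.4 + (+0.009116)·(-620) + (-0.009796)·(-290) = 156.4 -5.652 +2.841 = 153.589 m.

153.6 m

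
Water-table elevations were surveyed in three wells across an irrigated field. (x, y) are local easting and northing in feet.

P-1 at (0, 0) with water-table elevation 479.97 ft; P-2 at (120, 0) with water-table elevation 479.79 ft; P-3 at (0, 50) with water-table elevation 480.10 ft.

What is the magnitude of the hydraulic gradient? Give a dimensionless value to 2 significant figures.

0.0030

∂h/∂x = (479.79 − 479.97) / (120 − 0) = -0.001500
∂h/∂y = (480.10 − 479.97) / (50 − 0) = +0.002600
|∇h| = √(-0.001500² + 0.002600²) = 0.003002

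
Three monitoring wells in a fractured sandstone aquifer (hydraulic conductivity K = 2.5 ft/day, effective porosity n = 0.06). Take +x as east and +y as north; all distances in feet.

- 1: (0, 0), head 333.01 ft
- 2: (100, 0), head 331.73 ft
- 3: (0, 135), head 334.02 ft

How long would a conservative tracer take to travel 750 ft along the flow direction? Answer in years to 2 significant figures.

3.3 years

∂h/∂x = (331.73 − 333.01) / (100 − 0) = -0.01280
∂h/∂y = (334.02 − 333.01) / (135 − 0) = +0.007481
|∇h| = √(-0.01280² + 0.007481²) = 0.01483
Seepage velocity v = K·i/n = 2.5 × 0.01483 / 0.06 = 0.6179 ft/day.
t = 750 / 0.6179 = 1214 days = 3.32 years.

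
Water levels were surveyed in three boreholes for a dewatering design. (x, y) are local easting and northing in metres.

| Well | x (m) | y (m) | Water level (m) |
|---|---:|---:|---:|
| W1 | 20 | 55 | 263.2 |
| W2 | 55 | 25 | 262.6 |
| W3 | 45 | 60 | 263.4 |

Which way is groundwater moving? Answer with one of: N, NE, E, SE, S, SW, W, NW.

Taking W1 as reference: W2−W1 = (35, -30, -0.6); W3−W1 = (25, 5, +0.2).
Determinant of the coordinate differences = 35·5 − 25·(-30) = 925.
∂h/∂x = [(-0.6)·5 − (+0.2)·(-30)] / 925 = +0.003243
∂h/∂y = [35·(+0.2) − 25·(-0.6)] / 925 = +0.02378
Flow = −∇h = (-0.003243 east, -0.02378 north), which points south.

S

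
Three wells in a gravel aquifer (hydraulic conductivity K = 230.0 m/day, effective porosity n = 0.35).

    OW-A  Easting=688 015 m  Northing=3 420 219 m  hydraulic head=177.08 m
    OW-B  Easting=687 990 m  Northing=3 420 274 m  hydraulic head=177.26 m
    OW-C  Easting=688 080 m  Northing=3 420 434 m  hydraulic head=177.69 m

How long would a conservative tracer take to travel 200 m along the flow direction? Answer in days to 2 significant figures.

99 days

With h = a·x + b·y + c and OW-A as origin, the differences give:
  (-25)·a + 55·b = +0.18
  65·a + 215·b = +0.61
Eliminate b (×215 and ×55, subtract): -8950·a = 5.150 → a = ∂h/∂x = -0.0005754
Back-substitute: b = ∂h/∂y = +0.003011.
|∇h| = √(-0.0005754² + 0.003011²) = 0.003065
Seepage velocity v = K·i/n = 230.0 × 0.003065 / 0.35 = 2.014 m/day.
t = 200 / 2.014 = 99.3 days.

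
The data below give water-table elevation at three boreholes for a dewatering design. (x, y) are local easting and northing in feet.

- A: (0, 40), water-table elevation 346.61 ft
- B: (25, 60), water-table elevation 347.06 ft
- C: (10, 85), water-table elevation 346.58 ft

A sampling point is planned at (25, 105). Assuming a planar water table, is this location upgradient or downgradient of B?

With h = a·x + b·y + c and A as origin, the differences give:
  25·a + 20·b = +0.45
  10·a + 45·b = -0.03
Eliminate b (×45 and ×20, subtract): 925·a = 20.850 → a = ∂h/∂x = +0.02254
Back-substitute: b = ∂h/∂y = -0.005676.
Head at (25, 105) = 346.61 + (+0.02254)·(25) + (-0.005676)·(65) = 346.80 ft.
That is lower than the 347.06 ft at B, so the point is downgradient.

downgradient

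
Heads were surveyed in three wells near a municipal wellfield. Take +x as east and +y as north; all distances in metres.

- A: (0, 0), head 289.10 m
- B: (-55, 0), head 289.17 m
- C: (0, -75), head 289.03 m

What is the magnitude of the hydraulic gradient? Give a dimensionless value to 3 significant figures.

0.00158

∂h/∂x = (289.17 − 289.10) / (-55 − 0) = -0.001273
∂h/∂y = (289.03 − 289.10) / (-75 − 0) = +0.0009333
|∇h| = √(-0.001273² + 0.0009333²) = 0.001578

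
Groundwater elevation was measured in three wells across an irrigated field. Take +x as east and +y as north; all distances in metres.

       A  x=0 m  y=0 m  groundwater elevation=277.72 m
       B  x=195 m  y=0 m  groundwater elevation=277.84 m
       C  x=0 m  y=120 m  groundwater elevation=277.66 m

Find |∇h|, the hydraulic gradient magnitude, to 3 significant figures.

∂h/∂x = (277.84 − 277.72) / (195 − 0) = +0.0006154
∂h/∂y = (277.66 − 277.72) / (120 − 0) = -0.0005000
|∇h| = √(0.0006154² + -0.0005000²) = 0.0007929

0.000793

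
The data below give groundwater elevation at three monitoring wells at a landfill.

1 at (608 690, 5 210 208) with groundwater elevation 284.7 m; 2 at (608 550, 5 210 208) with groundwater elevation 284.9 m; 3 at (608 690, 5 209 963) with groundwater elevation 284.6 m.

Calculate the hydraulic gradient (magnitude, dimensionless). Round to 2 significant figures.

∂h/∂x = (284.9 − 284.7) / (608550 − 608690) = -0.001429
∂h/∂y = (284.6 − 284.7) / (5209963 − 5210208) = +0.0004082
|∇h| = √(-0.001429² + 0.0004082²) = 0.001486

0.0015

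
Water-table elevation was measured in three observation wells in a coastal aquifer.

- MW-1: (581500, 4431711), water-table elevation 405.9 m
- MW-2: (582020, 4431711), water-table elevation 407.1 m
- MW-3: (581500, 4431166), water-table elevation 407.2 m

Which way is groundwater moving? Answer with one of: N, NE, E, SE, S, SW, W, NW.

∂h/∂x = (407.1 − 405.9) / (582020 − 581500) = +0.002308
∂h/∂y = (407.2 − 405.9) / (4431166 − 4431711) = -0.002385
Flow = −∇h = (-0.002308 east, +0.002385 north), which points northwest.

NW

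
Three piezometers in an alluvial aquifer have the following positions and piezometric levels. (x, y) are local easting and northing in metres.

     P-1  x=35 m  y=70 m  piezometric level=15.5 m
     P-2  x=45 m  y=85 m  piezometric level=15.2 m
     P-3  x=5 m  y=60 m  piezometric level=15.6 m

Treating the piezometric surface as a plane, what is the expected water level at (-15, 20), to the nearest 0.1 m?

16.4 m

With h = a·x + b·y + c and P-1 as origin, the differences give:
  10·a + 15·b = -0.3
  (-30)·a + (-10)·b = +0.1
Eliminate b (×(-10) and ×15, subtract): 350·a = 1.50 → a = ∂h/∂x = +0.004286
Back-substitute: b = ∂h/∂y = -0.02286.
h(-15, 20) = 15.5 + (+0.004286)·(-50) + (-0.02286)·(-50) = 15.5 -0.214 +1.143 = 16.429 m.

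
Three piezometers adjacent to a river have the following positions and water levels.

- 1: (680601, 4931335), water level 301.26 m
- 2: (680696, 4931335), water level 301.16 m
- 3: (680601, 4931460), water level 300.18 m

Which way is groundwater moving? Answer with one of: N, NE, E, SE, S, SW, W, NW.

N

∂h/∂x = (301.16 − 301.26) / (680696 − 680601) = -0.001053
∂h/∂y = (300.18 − 301.26) / (4931460 − 4931335) = -0.008640
Flow = −∇h = (+0.001053 east, +0.008640 north), which points north.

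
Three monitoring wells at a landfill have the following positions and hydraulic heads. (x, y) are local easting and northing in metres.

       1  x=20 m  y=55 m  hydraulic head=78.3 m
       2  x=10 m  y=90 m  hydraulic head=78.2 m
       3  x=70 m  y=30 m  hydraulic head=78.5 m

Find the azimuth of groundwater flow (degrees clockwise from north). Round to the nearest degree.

With h = a·x + b·y + c and 1 as origin, the differences give:
  (-10)·a + 35·b = -0.1
  50·a + (-25)·b = +0.2
Eliminate b (×(-25) and ×35, subtract): -1500·a = -4.50 → a = ∂h/∂x = +0.003000
Back-substitute: b = ∂h/∂y = -0.002000.
Flow direction (−∇h) has components (-0.003000 E, +0.002000 N).
Azimuth = atan2(E, N) = atan2(-0.003000, +0.002000) = 303.7° ≈ 304°.

304°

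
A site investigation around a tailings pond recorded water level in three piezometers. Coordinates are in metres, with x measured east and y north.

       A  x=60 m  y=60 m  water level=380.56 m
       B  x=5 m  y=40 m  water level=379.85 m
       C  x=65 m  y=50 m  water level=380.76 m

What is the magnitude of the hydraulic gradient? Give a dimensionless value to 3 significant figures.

0.0206

Taking A as reference: B−A = (-55, -20, -0.71); C−A = (5, -10, +0.20).
Determinant of the coordinate differences = (-55)·(-10) − 5·(-20) = 650.
∂h/∂x = [(-0.71)·(-10) − (+0.20)·(-20)] / 650 = +0.01708
∂h/∂y = [(-55)·(+0.20) − 5·(-0.71)] / 650 = -0.01146
|∇h| = √(0.01708² + -0.01146²) = 0.02057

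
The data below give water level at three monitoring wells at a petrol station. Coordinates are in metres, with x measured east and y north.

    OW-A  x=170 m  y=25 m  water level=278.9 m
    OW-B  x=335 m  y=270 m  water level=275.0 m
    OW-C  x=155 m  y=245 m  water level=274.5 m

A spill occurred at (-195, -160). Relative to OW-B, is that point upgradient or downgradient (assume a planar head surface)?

upgradient

Three-point gradient (reference OW-A): Δ to OW-B = (165, 245, -3.9), Δ to OW-C = (-15, 220, -4.4).
∂h/∂x = +0.005503, ∂h/∂y = -0.01962 (det = 39975).
Head at (-195, -160) = 278.9 + (+0.005503)·(-365) + (-0.01962)·(-185) = 280.52 m.
That is higher than the 275.0 m at OW-B, so the point is upgradient.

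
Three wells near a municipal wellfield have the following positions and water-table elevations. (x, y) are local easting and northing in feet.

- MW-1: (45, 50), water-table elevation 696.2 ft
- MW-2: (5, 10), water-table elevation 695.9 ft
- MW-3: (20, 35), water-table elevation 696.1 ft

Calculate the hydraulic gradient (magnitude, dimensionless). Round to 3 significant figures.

0.00884

With h = a·x + b·y + c and MW-1 as origin, the differences give:
  (-40)·a + (-40)·b = -0.3
  (-25)·a + (-15)·b = -0.1
Eliminate b (×(-15) and ×(-40), subtract): -400·a = 0.50 → a = ∂h/∂x = -0.001250
Back-substitute: b = ∂h/∂y = +0.008750.
|∇h| = √(-0.001250² + 0.008750²) = 0.008839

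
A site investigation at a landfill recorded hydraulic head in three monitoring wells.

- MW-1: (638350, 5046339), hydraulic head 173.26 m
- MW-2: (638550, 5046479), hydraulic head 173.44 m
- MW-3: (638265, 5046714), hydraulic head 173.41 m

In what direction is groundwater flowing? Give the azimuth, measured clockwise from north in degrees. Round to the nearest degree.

Differences from MW-1: to MW-2 (Δx, Δy, Δh) = (200, 140, +0.18); to MW-3 = (-85, 375, +0.15).
Solve a·Δx + b·Δy = Δh: det = 200·375 − (-85)·140 = 86900.
∂h/∂x = [(+0.18)·375 − (+0.15)·140] / 86900 = +0.0005351
∂h/∂y = [200·(+0.15) − (-85)·(+0.18)] / 86900 = +0.0005213
Flow direction (−∇h) has components (-0.0005351 E, -0.0005213 N).
Azimuth = atan2(E, N) = atan2(-0.0005351, -0.0005213) = 225.7° ≈ 226°.

226°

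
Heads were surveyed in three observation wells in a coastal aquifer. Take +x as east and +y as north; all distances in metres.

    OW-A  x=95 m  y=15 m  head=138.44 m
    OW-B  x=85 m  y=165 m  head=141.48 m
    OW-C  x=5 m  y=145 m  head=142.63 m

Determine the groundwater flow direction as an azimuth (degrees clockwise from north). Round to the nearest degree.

135°

Three-point gradient (reference OW-A): Δ to OW-B = (-10, 150, +3.04), Δ to OW-C = (-90, 130, +4.19).
∂h/∂x = -0.01912, ∂h/∂y = +0.01899 (det = 12200).
Flow direction (−∇h) has components (+0.01912 E, -0.01899 N).
Azimuth = atan2(E, N) = atan2(+0.01912, -0.01899) = 134.8° ≈ 135°.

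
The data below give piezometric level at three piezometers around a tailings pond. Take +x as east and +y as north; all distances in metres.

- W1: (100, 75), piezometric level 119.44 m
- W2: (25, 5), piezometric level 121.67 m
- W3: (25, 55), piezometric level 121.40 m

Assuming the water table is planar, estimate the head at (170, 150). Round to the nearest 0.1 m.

Differences from W1: to W2 (Δx, Δy, Δh) = (-75, -70, +2.23); to W3 = (-75, -20, +1.96).
Solve a·Δx + b·Δy = Δh: det = (-75)·(-20) − (-75)·(-70) = -3750.
∂h/∂x = [(+2.23)·(-20) − (+1.96)·(-70)] / -3750 = -0.02469
∂h/∂y = [(-75)·(+1.96) − (-75)·(+2.23)] / -3750 = -0.005400
h(170, 150) = 119.44 + (-0.02469)·(70) + (-0.005400)·(75) = 119.44 -1.729 -0.405 = 117.306 m.

117.3 m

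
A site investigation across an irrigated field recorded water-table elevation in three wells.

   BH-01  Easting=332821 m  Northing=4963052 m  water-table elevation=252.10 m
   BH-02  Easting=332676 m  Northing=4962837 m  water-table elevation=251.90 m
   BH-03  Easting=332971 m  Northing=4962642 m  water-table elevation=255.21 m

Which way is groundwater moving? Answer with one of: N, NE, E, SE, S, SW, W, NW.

NW

Differences from BH-01: to BH-02 (Δx, Δy, Δh) = (-145, -215, -0.20); to BH-03 = (150, -410, +3.11).
Solve a·Δx + b·Δy = Δh: det = (-145)·(-410) − 150·(-215) = 91700.
∂h/∂x = [(-0.20)·(-410) − (+3.11)·(-215)] / 91700 = +0.008186
∂h/∂y = [(-145)·(+3.11) − 150·(-0.20)] / 91700 = -0.004591
Flow = −∇h = (-0.008186 east, +0.004591 north), which points northwest.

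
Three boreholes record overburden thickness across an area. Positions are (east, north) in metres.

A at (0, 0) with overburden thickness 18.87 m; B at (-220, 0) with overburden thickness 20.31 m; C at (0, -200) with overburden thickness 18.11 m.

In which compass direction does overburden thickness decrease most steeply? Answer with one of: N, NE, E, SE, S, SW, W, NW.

SE

∂d/∂x = (20.31 − 18.87) / (-220 − 0) = -0.006545
∂d/∂y = (18.11 − 18.87) / (-200 − 0) = +0.003800
Steepest decrease is along −∇f = (+0.006545 E, -0.003800 N) → southeast.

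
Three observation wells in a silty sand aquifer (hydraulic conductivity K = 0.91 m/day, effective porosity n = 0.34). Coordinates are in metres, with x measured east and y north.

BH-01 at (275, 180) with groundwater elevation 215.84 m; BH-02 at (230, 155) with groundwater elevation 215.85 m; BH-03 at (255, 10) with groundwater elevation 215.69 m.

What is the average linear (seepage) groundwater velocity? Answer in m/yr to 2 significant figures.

Three-point gradient (reference BH-01): Δ to BH-02 = (-45, -25, +0.01), Δ to BH-03 = (-20, -170, -0.15).
∂h/∂x = -0.0007622, ∂h/∂y = +0.0009720 (det = 7150).
|∇h| = √(-0.0007622² + 0.0009720²) = 0.001235
Seepage velocity v = K·i/n = 0.91 × 0.001235 / 0.34 = 0.003305 m/day = 1.207 m/yr.

1.2 m/yr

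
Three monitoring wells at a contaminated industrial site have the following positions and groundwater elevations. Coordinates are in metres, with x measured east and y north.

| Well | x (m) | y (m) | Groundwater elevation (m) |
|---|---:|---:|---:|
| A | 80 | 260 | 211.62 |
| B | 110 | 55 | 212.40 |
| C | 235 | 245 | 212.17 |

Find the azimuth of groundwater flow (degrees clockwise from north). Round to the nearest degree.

316°

With h = a·x + b·y + c and A as origin, the differences give:
  30·a + (-205)·b = +0.78
  155·a + (-15)·b = +0.55
Eliminate b (×(-15) and ×(-205), subtract): 31325·a = 101.050 → a = ∂h/∂x = +0.003226
Back-substitute: b = ∂h/∂y = -0.003333.
Flow direction (−∇h) has components (-0.003226 E, +0.003333 N).
Azimuth = atan2(E, N) = atan2(-0.003226, +0.003333) = 315.9° ≈ 316°.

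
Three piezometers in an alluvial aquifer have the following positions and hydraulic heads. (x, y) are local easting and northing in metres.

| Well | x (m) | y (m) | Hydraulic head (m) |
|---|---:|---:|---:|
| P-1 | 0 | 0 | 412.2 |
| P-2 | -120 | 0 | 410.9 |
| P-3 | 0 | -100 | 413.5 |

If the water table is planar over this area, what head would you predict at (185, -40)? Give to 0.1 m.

∂h/∂x = (410.9 − 412.2) / (-120 − 0) = +0.01083
∂h/∂y = (413.5 − 412.2) / (-100 − 0) = -0.01300
h(185, -40) = 412.2 + (+0.01083)·(185) + (-0.01300)·(-40) = 412.2 +2.004 +0.520 = 414.724 m.

414.7 m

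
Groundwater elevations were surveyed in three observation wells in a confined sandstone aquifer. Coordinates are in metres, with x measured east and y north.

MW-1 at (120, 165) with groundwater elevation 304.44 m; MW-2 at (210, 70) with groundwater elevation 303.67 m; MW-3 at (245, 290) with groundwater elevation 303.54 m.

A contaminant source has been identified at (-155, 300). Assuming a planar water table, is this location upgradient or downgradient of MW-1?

upgradient

With h = a·x + b·y + c and MW-1 as origin, the differences give:
  90·a + (-95)·b = -0.77
  125·a + 125·b = -0.90
Eliminate b (×125 and ×(-95), subtract): 23125·a = -181.750 → a = ∂h/∂x = -0.007859
Back-substitute: b = ∂h/∂y = +0.0006595.
Head at (-155, 300) = 304.44 + (-0.007859)·(-275) + (+0.0006595)·(135) = 306.69 m.
That is higher than the 304.44 m at MW-1, so the point is upgradient.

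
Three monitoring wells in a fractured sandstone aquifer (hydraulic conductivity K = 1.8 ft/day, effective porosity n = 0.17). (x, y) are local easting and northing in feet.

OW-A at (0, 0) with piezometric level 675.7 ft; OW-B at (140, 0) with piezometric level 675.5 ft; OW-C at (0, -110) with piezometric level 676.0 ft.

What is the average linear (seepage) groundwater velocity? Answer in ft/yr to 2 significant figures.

∂h/∂x = (675.5 − 675.7) / (140 − 0) = -0.001429
∂h/∂y = (676.0 − 675.7) / (-110 − 0) = -0.002727
|∇h| = √(-0.001429² + -0.002727²) = 0.003079
Seepage velocity v = K·i/n = 1.8 × 0.003079 / 0.17 = 0.0326 ft/day = 11.91 ft/yr.

12 ft/yr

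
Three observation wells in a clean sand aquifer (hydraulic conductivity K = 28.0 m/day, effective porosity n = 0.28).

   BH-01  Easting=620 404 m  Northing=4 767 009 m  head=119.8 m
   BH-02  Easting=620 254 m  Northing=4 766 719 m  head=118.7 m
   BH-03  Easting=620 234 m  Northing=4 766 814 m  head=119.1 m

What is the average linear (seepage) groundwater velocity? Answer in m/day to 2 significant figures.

Differences from BH-01: to BH-02 (Δx, Δy, Δh) = (-150, -290, -1.1); to BH-03 = (-170, -195, -0.7).
Determinant of the coordinate differences = (-150)·(-195) − (-170)·(-290) = -20050.
∂h/∂x = [(-1.1)·(-195) − (-0.7)·(-290)] / -20050 = -0.0005736
∂h/∂y = [(-150)·(-0.7) − (-170)·(-1.1)] / -20050 = +0.004090
|∇h| = √(-0.0005736² + 0.004090²) = 0.00413
Seepage velocity v = K·i/n = 28.0 × 0.00413 / 0.28 = 0.413 m/day.

0.41 m/day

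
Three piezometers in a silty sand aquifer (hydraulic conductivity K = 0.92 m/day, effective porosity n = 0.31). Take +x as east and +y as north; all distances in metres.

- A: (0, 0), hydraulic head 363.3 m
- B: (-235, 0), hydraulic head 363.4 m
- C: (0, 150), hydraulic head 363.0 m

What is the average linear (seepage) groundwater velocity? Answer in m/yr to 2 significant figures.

2.2 m/yr

∂h/∂x = (363.4 − 363.3) / (-235 − 0) = -0.0004255
∂h/∂y = (363.0 − 363.3) / (150 − 0) = -0.002000
|∇h| = √(-0.0004255² + -0.002000²) = 0.002045
Seepage velocity v = K·i/n = 0.92 × 0.002045 / 0.31 = 0.006069 m/day = 2.217 m/yr.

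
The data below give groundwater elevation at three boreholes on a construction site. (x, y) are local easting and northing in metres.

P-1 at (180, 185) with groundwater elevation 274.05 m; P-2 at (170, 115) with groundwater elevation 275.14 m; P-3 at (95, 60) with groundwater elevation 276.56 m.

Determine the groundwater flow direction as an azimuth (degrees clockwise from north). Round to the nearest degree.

030°

Taking P-1 as reference: P-2−P-1 = (-10, -70, +1.09); P-3−P-1 = (-85, -125, +2.51).
Solve a·Δx + b·Δy = Δh: det = (-10)·(-125) − (-85)·(-70) = -4700.
∂h/∂x = [(+1.09)·(-125) − (+2.51)·(-70)] / -4700 = -0.008394
∂h/∂y = [(-10)·(+2.51) − (-85)·(+1.09)] / -4700 = -0.01437
Flow direction (−∇h) has components (+0.008394 E, +0.01437 N).
Azimuth = atan2(E, N) = atan2(+0.008394, +0.01437) = 30.3° ≈ 030°.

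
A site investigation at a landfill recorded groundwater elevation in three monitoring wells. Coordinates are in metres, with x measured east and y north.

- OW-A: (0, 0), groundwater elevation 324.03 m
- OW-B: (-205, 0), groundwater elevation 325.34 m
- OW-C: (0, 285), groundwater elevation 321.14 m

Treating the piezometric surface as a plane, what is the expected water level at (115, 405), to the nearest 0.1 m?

∂h/∂x = (325.34 − 324.03) / (-205 − 0) = -0.006390
∂h/∂y = (321.14 − 324.03) / (285 − 0) = -0.01014
h(115, 405) = 324.03 + (-0.006390)·(115) + (-0.01014)·(405) = 324.03 -0.735 -4.107 = 319.188 m.

319.2 m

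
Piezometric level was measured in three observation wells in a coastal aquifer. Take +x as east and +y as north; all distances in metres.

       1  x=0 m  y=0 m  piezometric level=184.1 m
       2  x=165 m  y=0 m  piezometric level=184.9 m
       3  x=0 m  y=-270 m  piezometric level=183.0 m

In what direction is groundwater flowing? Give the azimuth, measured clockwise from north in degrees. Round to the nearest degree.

230°

∂h/∂x = (184.9 − 184.1) / (165 − 0) = +0.004848
∂h/∂y = (183.0 − 184.1) / (-270 − 0) = +0.004074
Flow direction (−∇h) has components (-0.004848 E, -0.004074 N).
Azimuth = atan2(E, N) = atan2(-0.004848, -0.004074) = 230.0° ≈ 230°.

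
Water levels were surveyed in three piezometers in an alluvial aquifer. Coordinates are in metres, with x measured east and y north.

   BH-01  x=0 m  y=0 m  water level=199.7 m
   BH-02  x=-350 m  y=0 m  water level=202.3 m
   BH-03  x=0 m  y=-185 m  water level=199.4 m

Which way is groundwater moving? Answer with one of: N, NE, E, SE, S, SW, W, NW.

∂h/∂x = (202.3 − 199.7) / (-350 − 0) = -0.007429
∂h/∂y = (199.4 − 199.7) / (-185 − 0) = +0.001622
Flow = −∇h = (+0.007429 east, -0.001622 north), which points east.

E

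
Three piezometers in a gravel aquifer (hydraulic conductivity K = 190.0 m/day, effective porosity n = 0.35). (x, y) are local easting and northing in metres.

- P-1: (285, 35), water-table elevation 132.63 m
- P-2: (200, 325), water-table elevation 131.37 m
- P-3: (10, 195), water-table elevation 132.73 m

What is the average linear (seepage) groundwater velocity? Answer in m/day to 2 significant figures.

Differences from P-1: to P-2 (Δx, Δy, Δh) = (-85, 290, -1.26); to P-3 = (-275, 160, +0.10).
Solve a·Δx + b·Δy = Δh: det = (-85)·160 − (-275)·290 = 66150.
∂h/∂x = [(-1.26)·160 − (+0.10)·290] / 66150 = -0.003486
∂h/∂y = [(-85)·(+0.10) − (-275)·(-1.26)] / 66150 = -0.005367
|∇h| = √(-0.003486² + -0.005367²) = 0.0064
Seepage velocity v = K·i/n = 190.0 × 0.0064 / 0.35 = 3.474 m/day.

3.5 m/day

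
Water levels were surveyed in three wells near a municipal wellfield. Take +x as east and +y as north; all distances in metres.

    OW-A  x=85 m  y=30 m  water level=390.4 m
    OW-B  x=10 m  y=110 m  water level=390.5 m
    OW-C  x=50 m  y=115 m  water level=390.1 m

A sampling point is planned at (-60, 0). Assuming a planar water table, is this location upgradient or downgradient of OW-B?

With h = a·x + b·y + c and OW-A as origin, the differences give:
  (-75)·a + 80·b = +0.1
  (-35)·a + 85·b = -0.3
Eliminate b (×85 and ×80, subtract): -3575·a = 32.50 → a = ∂h/∂x = -0.009091
Back-substitute: b = ∂h/∂y = -0.007273.
Head at (-60, 0) = 390.4 + (-0.009091)·(-145) + (-0.007273)·(-30) = 391.94 m.
That is higher than the 390.5 m at OW-B, so the point is upgradient.

upgradient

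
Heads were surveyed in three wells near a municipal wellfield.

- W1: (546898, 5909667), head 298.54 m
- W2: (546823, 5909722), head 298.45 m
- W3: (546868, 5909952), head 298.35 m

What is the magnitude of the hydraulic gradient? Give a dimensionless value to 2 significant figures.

0.00097

Differences from W1: to W2 (Δx, Δy, Δh) = (-75, 55, -0.09); to W3 = (-30, 285, -0.19).
Solve a·Δx + b·Δy = Δh: det = (-75)·285 − (-30)·55 = -19725.
∂h/∂x = [(-0.09)·285 − (-0.19)·55] / -19725 = +0.0007706
∂h/∂y = [(-75)·(-0.19) − (-30)·(-0.09)] / -19725 = -0.0005856
|∇h| = √(0.0007706² + -0.0005856²) = 0.0009679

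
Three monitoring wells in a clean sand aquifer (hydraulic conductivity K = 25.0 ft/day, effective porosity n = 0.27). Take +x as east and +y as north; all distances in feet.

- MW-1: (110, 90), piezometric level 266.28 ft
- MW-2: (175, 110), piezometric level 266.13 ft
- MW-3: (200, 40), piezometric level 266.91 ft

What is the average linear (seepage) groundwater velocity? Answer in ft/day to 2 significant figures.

Taking MW-1 as reference: MW-2−MW-1 = (65, 20, -0.15); MW-3−MW-1 = (90, -50, +0.63).
Solve a·Δx + b·Δy = Δh: det = 65·(-50) − 90·20 = -5050.
∂h/∂x = [(-0.15)·(-50) − (+0.63)·20] / -5050 = +0.001010
∂h/∂y = [65·(+0.63) − 90·(-0.15)] / -5050 = -0.01078
|∇h| = √(0.001010² + -0.01078²) = 0.01083
Seepage velocity v = K·i/n = 25.0 × 0.01083 / 0.27 = 1.003 ft/day.

1.0 ft/day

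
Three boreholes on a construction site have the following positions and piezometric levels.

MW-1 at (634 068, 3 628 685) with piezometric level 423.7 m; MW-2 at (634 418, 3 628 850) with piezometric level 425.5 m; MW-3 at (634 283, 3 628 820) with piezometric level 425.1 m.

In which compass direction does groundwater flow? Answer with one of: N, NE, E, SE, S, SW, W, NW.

S

Differences from MW-1: to MW-2 (Δx, Δy, Δh) = (350, 165, +1.8); to MW-3 = (215, 135, +1.4).
Determinant of the coordinate differences = 350·135 − 215·165 = 11775.
∂h/∂x = [(+1.8)·135 − (+1.4)·165] / 11775 = +0.001019
∂h/∂y = [350·(+1.4) − 215·(+1.8)] / 11775 = +0.008747
Flow = −∇h = (-0.001019 east, -0.008747 north), which points south.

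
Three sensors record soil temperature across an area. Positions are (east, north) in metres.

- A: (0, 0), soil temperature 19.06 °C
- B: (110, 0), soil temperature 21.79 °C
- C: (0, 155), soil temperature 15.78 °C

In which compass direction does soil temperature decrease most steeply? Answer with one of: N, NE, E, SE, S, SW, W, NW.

∂T/∂x = (21.79 − 19.06) / (110 − 0) = +0.02482
∂T/∂y = (15.78 − 19.06) / (155 − 0) = -0.02116
Steepest decrease is along −∇f = (-0.02482 E, +0.02116 N) → northwest.

NW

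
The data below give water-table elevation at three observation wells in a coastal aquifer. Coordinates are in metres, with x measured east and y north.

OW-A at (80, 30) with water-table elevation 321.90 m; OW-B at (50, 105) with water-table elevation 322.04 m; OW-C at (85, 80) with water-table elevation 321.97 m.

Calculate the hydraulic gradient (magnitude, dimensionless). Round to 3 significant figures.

0.00176

Three-point gradient (reference OW-A): Δ to OW-B = (-30, 75, +0.14), Δ to OW-C = (5, 50, +0.07).
∂h/∂x = -0.0009333, ∂h/∂y = +0.001493 (det = -1875).
|∇h| = √(-0.0009333² + 0.001493²) = 0.001761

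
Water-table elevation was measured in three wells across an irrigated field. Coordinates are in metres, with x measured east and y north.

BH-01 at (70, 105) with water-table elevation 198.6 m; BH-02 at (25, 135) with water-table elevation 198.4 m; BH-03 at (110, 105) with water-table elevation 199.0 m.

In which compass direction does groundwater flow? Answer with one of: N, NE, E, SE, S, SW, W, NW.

Differences from BH-01: to BH-02 (Δx, Δy, Δh) = (-45, 30, -0.2); to BH-03 = (40, 0, +0.4).
Determinant of the coordinate differences = (-45)·0 − 40·30 = -1200.
∂h/∂x = [(-0.2)·0 − (+0.4)·30] / -1200 = +0.01000
∂h/∂y = [(-45)·(+0.4) − 40·(-0.2)] / -1200 = +0.008333
Flow = −∇h = (-0.01000 east, -0.008333 north), which points southwest.

SW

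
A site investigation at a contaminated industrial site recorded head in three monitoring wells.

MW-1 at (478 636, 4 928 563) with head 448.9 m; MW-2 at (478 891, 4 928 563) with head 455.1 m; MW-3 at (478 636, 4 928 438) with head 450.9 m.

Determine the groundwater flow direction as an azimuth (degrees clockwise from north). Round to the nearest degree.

∂h/∂x = (455.1 − 448.9) / (478891 − 478636) = +0.02431
∂h/∂y = (450.9 − 448.9) / (4928438 − 4928563) = -0.01600
Flow direction (−∇h) has components (-0.02431 E, +0.01600 N).
Azimuth = atan2(E, N) = atan2(-0.02431, +0.01600) = 303.3° ≈ 303°.

303°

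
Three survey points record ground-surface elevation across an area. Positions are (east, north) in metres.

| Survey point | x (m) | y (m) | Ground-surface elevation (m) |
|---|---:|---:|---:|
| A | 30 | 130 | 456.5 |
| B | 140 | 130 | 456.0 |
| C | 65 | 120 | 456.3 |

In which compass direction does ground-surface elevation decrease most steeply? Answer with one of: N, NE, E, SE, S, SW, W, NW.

SE

With z = a·x + b·y + c and A as origin, the differences give:
  110·a + 0·b = -0.5
  35·a + (-10)·b = -0.2
Eliminate b (×(-10) and ×0, subtract): -1100·a = 5.00 → a = ∂z/∂x = -0.004545
Back-substitute: b = ∂z/∂y = +0.004091.
Steepest decrease is along −∇f = (+0.004545 E, -0.004091 N) → southeast.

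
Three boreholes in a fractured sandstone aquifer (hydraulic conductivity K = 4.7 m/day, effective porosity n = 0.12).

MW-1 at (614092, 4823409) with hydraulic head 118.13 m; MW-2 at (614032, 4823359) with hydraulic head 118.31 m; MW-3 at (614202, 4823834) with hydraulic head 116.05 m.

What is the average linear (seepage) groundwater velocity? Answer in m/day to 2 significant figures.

0.21 m/day

Three-point gradient (reference MW-1): Δ to MW-2 = (-60, -50, +0.18), Δ to MW-3 = (110, 425, -2.08).
∂h/∂x = +0.001375, ∂h/∂y = -0.005250 (det = -20000).
|∇h| = √(0.001375² + -0.005250²) = 0.005427
Seepage velocity v = K·i/n = 4.7 × 0.005427 / 0.12 = 0.2126 m/day.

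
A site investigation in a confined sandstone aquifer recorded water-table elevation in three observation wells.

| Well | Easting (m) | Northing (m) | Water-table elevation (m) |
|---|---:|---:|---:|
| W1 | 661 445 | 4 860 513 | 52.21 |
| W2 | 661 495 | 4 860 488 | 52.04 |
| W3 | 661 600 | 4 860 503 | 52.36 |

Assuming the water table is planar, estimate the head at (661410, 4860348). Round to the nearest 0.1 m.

50.5 m

Differences from W1: to W2 (Δx, Δy, Δh) = (50, -25, -0.17); to W3 = (155, -10, +0.15).
Determinant of the coordinate differences = 50·(-10) − 155·(-25) = 3375.
∂h/∂x = [(-0.17)·(-10) − (+0.15)·(-25)] / 3375 = +0.001615
∂h/∂y = [50·(+0.15) − 155·(-0.17)] / 3375 = +0.01003
h(661410, 4860348) = 52.21 + (+0.001615)·(-35) + (+0.01003)·(-165) = 52.21 -0.057 -1.655 = 50.499 m.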